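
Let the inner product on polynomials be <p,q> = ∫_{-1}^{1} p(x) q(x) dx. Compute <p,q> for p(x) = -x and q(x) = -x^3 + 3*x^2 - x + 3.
<p,q> = 16/15

Expand the product: p(x)·q(x) = x^4 - 3*x^3 + x^2 - 3*x.
∫_{-1}^{1} of each monomial x^k gives [2/(k+1) if k even, 0 if k odd]. Integrating term-by-term (or equivalently evaluating the antiderivative F(x) = x^5/5 - 3*x^4/4 + x^3/3 - 3*x^2/2 at the endpoints):
  F(1) − F(−1) = -103/60 − (-167/60) = 16/15.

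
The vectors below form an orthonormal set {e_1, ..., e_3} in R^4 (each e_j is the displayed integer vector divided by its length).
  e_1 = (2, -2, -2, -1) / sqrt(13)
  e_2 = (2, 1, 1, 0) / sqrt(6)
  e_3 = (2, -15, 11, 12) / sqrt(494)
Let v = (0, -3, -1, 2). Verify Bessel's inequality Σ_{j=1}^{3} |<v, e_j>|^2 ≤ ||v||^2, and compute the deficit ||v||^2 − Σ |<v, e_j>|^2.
Σ |<v, e_j>|^2 = 698/57; ||v||^2 = 14; deficit = 100/57

Write each e_j = u_j / sqrt(<u_j, u_j>) where u_j is the displayed integer vector. Then <v, e_j> = <v, u_j> / sqrt(<u_j, u_j>), so |<v, e_j>|^2 = <v, u_j>^2 / <u_j, u_j>.
Coefficients: <v, e_1> = 6/sqrt(13), <v, e_2> = -4/sqrt(6), <v, e_3> = 58/sqrt(494).
Square and sum: Σ |<v, e_j>|^2 = 698/57.
Compute ||v||^2 = v·v = 14.
Deficit = 14 − 698/57 = 100/57 ≥ 0, confirming Bessel's inequality. (The deficit equals ||v − Σ <v,e_j> e_j||^2, the squared distance from v to span{e_j}.)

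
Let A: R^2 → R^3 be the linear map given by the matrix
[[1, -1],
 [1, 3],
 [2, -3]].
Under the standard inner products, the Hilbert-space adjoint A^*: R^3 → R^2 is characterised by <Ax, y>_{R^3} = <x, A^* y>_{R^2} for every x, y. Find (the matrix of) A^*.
A^* = A^T =
[[1, 1, 2],
 [-1, 3, -3]]

For real matrices with standard dot products, the defining identity <Ax, y> = <x, A^* y> gives (Ax)^T y = x^T (A^*) y, i.e. x^T A^T y = x^T (A^*) y. Since this holds for all x, y, we must have A^* = A^T. Therefore
A^* =
[[1, 1, 2],
 [-1, 3, -3]].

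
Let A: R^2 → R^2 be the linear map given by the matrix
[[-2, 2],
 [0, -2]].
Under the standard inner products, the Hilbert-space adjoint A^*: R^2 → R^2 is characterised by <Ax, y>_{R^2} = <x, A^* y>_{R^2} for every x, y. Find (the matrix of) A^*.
A^* = A^T =
[[-2, 0],
 [2, -2]]

For real matrices with standard dot products, the defining identity <Ax, y> = <x, A^* y> gives (Ax)^T y = x^T (A^*) y, i.e. x^T A^T y = x^T (A^*) y. Since this holds for all x, y, we must have A^* = A^T. Therefore
A^* =
[[-2, 0],
 [2, -2]].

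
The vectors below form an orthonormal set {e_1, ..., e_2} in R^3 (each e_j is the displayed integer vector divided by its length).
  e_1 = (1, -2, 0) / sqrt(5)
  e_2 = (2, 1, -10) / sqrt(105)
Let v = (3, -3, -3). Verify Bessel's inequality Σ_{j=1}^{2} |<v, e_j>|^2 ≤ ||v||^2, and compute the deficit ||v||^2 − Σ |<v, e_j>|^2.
Σ |<v, e_j>|^2 = 186/7; ||v||^2 = 27; deficit = 3/7

Write each e_j = u_j / sqrt(<u_j, u_j>) where u_j is the displayed integer vector. Then <v, e_j> = <v, u_j> / sqrt(<u_j, u_j>), so |<v, e_j>|^2 = <v, u_j>^2 / <u_j, u_j>.
Coefficients: <v, e_1> = 9/sqrt(5), <v, e_2> = 33/sqrt(105).
Square and sum: Σ |<v, e_j>|^2 = 186/7.
Compute ||v||^2 = v·v = 27.
Deficit = 27 − 186/7 = 3/7 ≥ 0, confirming Bessel's inequality. (The deficit equals ||v − Σ <v,e_j> e_j||^2, the squared distance from v to span{e_j}.)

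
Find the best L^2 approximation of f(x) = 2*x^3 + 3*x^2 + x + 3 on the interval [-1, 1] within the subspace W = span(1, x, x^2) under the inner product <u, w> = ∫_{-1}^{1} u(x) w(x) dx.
g(x) = 3*x^2 + 11*x/5 + 3

The best approximation g ∈ W is the orthogonal projection of f onto W. Writing g = a_0 + a_1 x + a_2 x^2, the coefficients solve the normal equations G · a = b where
  G_{ij} = <φ_i, φ_j> and b_i = <f, φ_i>, with φ_0 = 1, φ_1 = x, φ_2 = x^2.
G =
  [2, 0, 2/3]
  [0, 2/3, 0]
  [2/3, 0, 2/5],
b = (8, 22/15, 16/5).
Solving gives a_0 = 3, a_1 = 11/5, a_2 = 3, so
  g(x) = 3*x^2 + 11*x/5 + 3.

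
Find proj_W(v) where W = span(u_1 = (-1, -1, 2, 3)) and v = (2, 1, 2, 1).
proj_W(v) = (-4/15, -4/15, 8/15, 4/5)

Set up U = [u_1 | ... | u_1] ∈ R^(4×1). The projector onto W = col(U) is P = U (U^T U)^(-1) U^T.
Compute U^T U =
  [15],
and U^T v = (4).
Solve U^T U · c = U^T v for the coefficients: c = (4/15). The projection is proj_W(v) = U c.
Check: (v - proj_W(v)) · u_1 = 0  (should be 0).
Result: proj_W(v) = (-4/15, -4/15, 8/15, 4/5).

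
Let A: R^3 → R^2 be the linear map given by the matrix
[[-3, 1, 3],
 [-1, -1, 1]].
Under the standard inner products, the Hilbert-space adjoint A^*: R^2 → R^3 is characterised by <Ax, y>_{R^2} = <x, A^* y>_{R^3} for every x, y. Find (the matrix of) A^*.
A^* = A^T =
[[-3, -1],
 [1, -1],
 [3, 1]]

For real matrices with standard dot products, the defining identity <Ax, y> = <x, A^* y> gives (Ax)^T y = x^T (A^*) y, i.e. x^T A^T y = x^T (A^*) y. Since this holds for all x, y, we must have A^* = A^T. Therefore
A^* =
[[-3, -1],
 [1, -1],
 [3, 1]].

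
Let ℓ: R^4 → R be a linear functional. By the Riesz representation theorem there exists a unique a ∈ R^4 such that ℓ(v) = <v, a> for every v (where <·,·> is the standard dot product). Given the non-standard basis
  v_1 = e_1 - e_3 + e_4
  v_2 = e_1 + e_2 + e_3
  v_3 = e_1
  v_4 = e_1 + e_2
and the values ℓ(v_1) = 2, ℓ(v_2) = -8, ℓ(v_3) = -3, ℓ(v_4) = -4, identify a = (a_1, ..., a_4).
a = (-3, -1, -4, 1)

Write a = (a_1, ..., a_4) in the standard basis. For each basis vector v_i, ℓ(v_i) = <v_i, a> is a linear equation in the a_j's. Collect the n equations into a matrix system V a = ℓ, where row i of V is v_i (expressed in the standard basis). Since V is invertible (lower-triangular with 1s on the diagonal, up to permutation), solve by back-substitution:
  V =
[[1, 0, -1, 1],
 [1, 1, 1, 0],
 [1, 0, 0, 0],
 [1, 1, 0, 0]]
  V a = (2, -8, -3, -4)
Solving gives a = (-3, -1, -4, 1).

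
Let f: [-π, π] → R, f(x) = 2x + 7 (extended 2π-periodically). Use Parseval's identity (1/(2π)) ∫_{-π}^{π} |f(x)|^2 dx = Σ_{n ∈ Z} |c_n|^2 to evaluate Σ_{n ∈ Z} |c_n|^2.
Σ |c_n|^2 = 4π^2/3 + 49

Expand and integrate term by term over [-π, π]:
  ∫ (2x)^2 dx = 4·(2π^3/3); ∫ 2·2·(7)·x dx = 0 (odd integrand); ∫ 7^2 dx = 49·2π.
So (1/(2π)) ∫_{-π}^{π} (2x + 7)^2 dx = 4π^2/3 + 49 = 4π^2/3 + 49.
Parseval ⇒ Σ |c_n|^2 = 4π^2/3 + 49.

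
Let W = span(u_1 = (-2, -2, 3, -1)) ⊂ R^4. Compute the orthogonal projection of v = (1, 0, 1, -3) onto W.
proj_W(v) = (-4/9, -4/9, 2/3, -2/9)

Set up U = [u_1 | ... | u_1] ∈ R^(4×1). The projector onto W = col(U) is P = U (U^T U)^(-1) U^T.
Compute U^T U =
  [18],
and U^T v = (4).
Solve U^T U · c = U^T v for the coefficients: c = (2/9). The projection is proj_W(v) = U c.
Check: (v - proj_W(v)) · u_1 = 0  (should be 0).
Result: proj_W(v) = (-4/9, -4/9, 2/3, -2/9).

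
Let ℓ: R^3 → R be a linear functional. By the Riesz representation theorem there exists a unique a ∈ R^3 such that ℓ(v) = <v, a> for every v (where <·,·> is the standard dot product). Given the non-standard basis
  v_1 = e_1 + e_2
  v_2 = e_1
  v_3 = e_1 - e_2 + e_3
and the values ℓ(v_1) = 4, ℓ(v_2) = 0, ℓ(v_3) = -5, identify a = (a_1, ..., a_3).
a = (0, 4, -1)

Write a = (a_1, ..., a_3) in the standard basis. For each basis vector v_i, ℓ(v_i) = <v_i, a> is a linear equation in the a_j's. Collect the n equations into a matrix system V a = ℓ, where row i of V is v_i (expressed in the standard basis). Since V is invertible (lower-triangular with 1s on the diagonal, up to permutation), solve by back-substitution:
  V =
[[1, 1, 0],
 [1, 0, 0],
 [1, -1, 1]]
  V a = (4, 0, -5)
Solving gives a = (0, 4, -1).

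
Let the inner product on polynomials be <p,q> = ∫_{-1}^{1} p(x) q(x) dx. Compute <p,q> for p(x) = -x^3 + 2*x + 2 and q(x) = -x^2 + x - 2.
<p,q> = -42/5

Expand the product: p(x)·q(x) = x^5 - x^4 - 2*x - 4.
∫_{-1}^{1} of each monomial x^k gives [2/(k+1) if k even, 0 if k odd]. Integrating term-by-term (or equivalently evaluating the antiderivative F(x) = x^6/6 - x^5/5 - x^2 - 4*x at the endpoints):
  F(1) − F(−1) = -151/30 − (101/30) = -42/5.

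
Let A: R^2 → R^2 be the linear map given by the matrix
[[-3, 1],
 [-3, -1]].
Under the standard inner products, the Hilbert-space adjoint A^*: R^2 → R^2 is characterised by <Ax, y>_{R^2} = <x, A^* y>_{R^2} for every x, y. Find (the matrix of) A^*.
A^* = A^T =
[[-3, -3],
 [1, -1]]

For real matrices with standard dot products, the defining identity <Ax, y> = <x, A^* y> gives (Ax)^T y = x^T (A^*) y, i.e. x^T A^T y = x^T (A^*) y. Since this holds for all x, y, we must have A^* = A^T. Therefore
A^* =
[[-3, -3],
 [1, -1]].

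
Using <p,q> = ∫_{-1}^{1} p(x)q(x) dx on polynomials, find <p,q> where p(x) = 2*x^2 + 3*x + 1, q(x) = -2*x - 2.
<p,q> = -32/3

Expand the product: p(x)·q(x) = -4*x^3 - 10*x^2 - 8*x - 2.
∫_{-1}^{1} of each monomial x^k gives [2/(k+1) if k even, 0 if k odd]. Integrating term-by-term (or equivalently evaluating the antiderivative F(x) = -x^4 - 10*x^3/3 - 4*x^2 - 2*x at the endpoints):
  F(1) − F(−1) = -31/3 − (1/3) = -32/3.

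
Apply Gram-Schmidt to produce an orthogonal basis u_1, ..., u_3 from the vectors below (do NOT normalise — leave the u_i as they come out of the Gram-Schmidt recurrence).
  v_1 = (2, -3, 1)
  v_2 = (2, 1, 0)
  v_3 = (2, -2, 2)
Orthogonal basis:
  u_1 = (2, -3, 1)
  u_2 = (13/7, 17/14, -1/14)
  u_3 = (-10/69, 20/69, 80/69)

Apply the Gram-Schmidt recurrence
  u_1 = v_1
  u_i = v_i − Σ_{j<i} ((v_i · u_j) / (u_j · u_j)) · u_j.

Step by step this gives:
  u_1 = (2, -3, 1)
  u_2 = (13/7, 17/14, -1/14)
  u_3 = (-10/69, 20/69, 80/69)

Orthogonality check:
  u_2 · u_1 = 0 (should be 0)
  u_3 · u_1 = 0 (should be 0)
  u_3 · u_2 = 0 (should be 0)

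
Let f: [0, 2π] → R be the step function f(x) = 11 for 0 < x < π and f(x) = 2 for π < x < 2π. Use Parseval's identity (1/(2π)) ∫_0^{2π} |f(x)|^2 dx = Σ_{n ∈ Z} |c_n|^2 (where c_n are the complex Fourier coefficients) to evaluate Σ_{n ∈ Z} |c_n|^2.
Σ |c_n|^2 = 125/2

Parseval equates the L^2 energy of f (normalised by 1/(2π)) with the ℓ^2 sum of its Fourier coefficients: (1/(2π)) ∫_0^{2π} |f|^2 = Σ |c_n|^2.
Compute the left side: (1/(2π)) [∫_0^π 11^2 dx + ∫_π^{2π} 2^2 dx] = (1/(2π)) · (121π + 4π) = (121 + 4)/2 = 125/2.
So Σ_{n ∈ Z} |c_n|^2 = 125/2.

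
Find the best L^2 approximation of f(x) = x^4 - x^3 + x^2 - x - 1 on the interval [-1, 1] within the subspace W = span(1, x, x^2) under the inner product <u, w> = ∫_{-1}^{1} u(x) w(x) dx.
g(x) = 13*x^2/7 - 8*x/5 - 38/35

The best approximation g ∈ W is the orthogonal projection of f onto W. Writing g = a_0 + a_1 x + a_2 x^2, the coefficients solve the normal equations G · a = b where
  G_{ij} = <φ_i, φ_j> and b_i = <f, φ_i>, with φ_0 = 1, φ_1 = x, φ_2 = x^2.
G =
  [2, 0, 2/3]
  [0, 2/3, 0]
  [2/3, 0, 2/5],
b = (-14/15, -16/15, 2/105).
Solving gives a_0 = -38/35, a_1 = -8/5, a_2 = 13/7, so
  g(x) = 13*x^2/7 - 8*x/5 - 38/35.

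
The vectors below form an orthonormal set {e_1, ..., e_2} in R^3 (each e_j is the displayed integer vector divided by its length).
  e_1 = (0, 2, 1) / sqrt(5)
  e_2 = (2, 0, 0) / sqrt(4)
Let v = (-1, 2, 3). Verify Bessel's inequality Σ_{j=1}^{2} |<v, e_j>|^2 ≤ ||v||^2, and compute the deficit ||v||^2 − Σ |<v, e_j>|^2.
Σ |<v, e_j>|^2 = 54/5; ||v||^2 = 14; deficit = 16/5

Write each e_j = u_j / sqrt(<u_j, u_j>) where u_j is the displayed integer vector. Then <v, e_j> = <v, u_j> / sqrt(<u_j, u_j>), so |<v, e_j>|^2 = <v, u_j>^2 / <u_j, u_j>.
Coefficients: <v, e_1> = 7/sqrt(5), <v, e_2> = -2/sqrt(4).
Square and sum: Σ |<v, e_j>|^2 = 54/5.
Compute ||v||^2 = v·v = 14.
Deficit = 14 − 54/5 = 16/5 ≥ 0, confirming Bessel's inequality. (The deficit equals ||v − Σ <v,e_j> e_j||^2, the squared distance from v to span{e_j}.)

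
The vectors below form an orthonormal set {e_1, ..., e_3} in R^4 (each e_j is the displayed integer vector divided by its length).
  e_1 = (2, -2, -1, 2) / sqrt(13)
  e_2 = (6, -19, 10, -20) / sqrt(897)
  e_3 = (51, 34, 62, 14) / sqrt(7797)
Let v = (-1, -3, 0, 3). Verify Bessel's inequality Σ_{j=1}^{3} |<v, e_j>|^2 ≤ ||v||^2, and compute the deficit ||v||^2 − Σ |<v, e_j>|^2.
Σ |<v, e_j>|^2 = 1058/113; ||v||^2 = 19; deficit = 1089/113

Write each e_j = u_j / sqrt(<u_j, u_j>) where u_j is the displayed integer vector. Then <v, e_j> = <v, u_j> / sqrt(<u_j, u_j>), so |<v, e_j>|^2 = <v, u_j>^2 / <u_j, u_j>.
Coefficients: <v, e_1> = 10/sqrt(13), <v, e_2> = -9/sqrt(897), <v, e_3> = -111/sqrt(7797).
Square and sum: Σ |<v, e_j>|^2 = 1058/113.
Compute ||v||^2 = v·v = 19.
Deficit = 19 − 1058/113 = 1089/113 ≥ 0, confirming Bessel's inequality. (The deficit equals ||v − Σ <v,e_j> e_j||^2, the squared distance from v to span{e_j}.)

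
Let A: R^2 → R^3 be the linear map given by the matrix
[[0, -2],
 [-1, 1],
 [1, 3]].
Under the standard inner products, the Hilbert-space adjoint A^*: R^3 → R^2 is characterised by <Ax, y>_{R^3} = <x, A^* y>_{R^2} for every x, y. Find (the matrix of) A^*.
A^* = A^T =
[[0, -1, 1],
 [-2, 1, 3]]

For real matrices with standard dot products, the defining identity <Ax, y> = <x, A^* y> gives (Ax)^T y = x^T (A^*) y, i.e. x^T A^T y = x^T (A^*) y. Since this holds for all x, y, we must have A^* = A^T. Therefore
A^* =
[[0, -1, 1],
 [-2, 1, 3]].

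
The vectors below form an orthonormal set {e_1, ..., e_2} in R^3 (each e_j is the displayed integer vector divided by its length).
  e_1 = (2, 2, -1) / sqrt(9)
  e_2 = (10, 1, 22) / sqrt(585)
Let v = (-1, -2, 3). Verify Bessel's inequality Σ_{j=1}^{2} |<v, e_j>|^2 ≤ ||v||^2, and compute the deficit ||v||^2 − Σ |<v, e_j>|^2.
Σ |<v, e_j>|^2 = 909/65; ||v||^2 = 14; deficit = 1/65

Write each e_j = u_j / sqrt(<u_j, u_j>) where u_j is the displayed integer vector. Then <v, e_j> = <v, u_j> / sqrt(<u_j, u_j>), so |<v, e_j>|^2 = <v, u_j>^2 / <u_j, u_j>.
Coefficients: <v, e_1> = -9/sqrt(9), <v, e_2> = 54/sqrt(585).
Square and sum: Σ |<v, e_j>|^2 = 909/65.
Compute ||v||^2 = v·v = 14.
Deficit = 14 − 909/65 = 1/65 ≥ 0, confirming Bessel's inequality. (The deficit equals ||v − Σ <v,e_j> e_j||^2, the squared distance from v to span{e_j}.)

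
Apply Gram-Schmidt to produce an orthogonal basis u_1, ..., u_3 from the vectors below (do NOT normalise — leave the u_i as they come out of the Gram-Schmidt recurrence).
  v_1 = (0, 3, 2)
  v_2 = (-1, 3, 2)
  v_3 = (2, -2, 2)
Orthogonal basis:
  u_1 = (0, 3, 2)
  u_2 = (-1, 0, 0)
  u_3 = (0, -20/13, 30/13)

Apply the Gram-Schmidt recurrence
  u_1 = v_1
  u_i = v_i − Σ_{j<i} ((v_i · u_j) / (u_j · u_j)) · u_j.

Step by step this gives:
  u_1 = (0, 3, 2)
  u_2 = (-1, 0, 0)
  u_3 = (0, -20/13, 30/13)

Orthogonality check:
  u_2 · u_1 = 0 (should be 0)
  u_3 · u_1 = 0 (should be 0)
  u_3 · u_2 = 0 (should be 0)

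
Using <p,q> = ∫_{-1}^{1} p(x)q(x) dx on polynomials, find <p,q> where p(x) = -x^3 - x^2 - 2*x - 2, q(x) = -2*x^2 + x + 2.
<p,q> = -38/5

Expand the product: p(x)·q(x) = 2*x^5 + x^4 + x^3 - 6*x - 4.
∫_{-1}^{1} of each monomial x^k gives [2/(k+1) if k even, 0 if k odd]. Integrating term-by-term (or equivalently evaluating the antiderivative F(x) = x^6/3 + x^5/5 + x^4/4 - 3*x^2 - 4*x at the endpoints):
  F(1) − F(−1) = -373/60 − (83/60) = -38/5.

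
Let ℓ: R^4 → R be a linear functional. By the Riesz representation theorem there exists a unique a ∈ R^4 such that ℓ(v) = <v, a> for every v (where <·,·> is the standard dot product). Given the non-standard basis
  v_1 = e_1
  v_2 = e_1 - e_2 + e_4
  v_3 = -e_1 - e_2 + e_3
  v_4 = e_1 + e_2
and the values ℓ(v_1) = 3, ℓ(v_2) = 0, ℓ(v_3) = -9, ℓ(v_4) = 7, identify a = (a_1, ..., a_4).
a = (3, 4, -2, 1)

Write a = (a_1, ..., a_4) in the standard basis. For each basis vector v_i, ℓ(v_i) = <v_i, a> is a linear equation in the a_j's. Collect the n equations into a matrix system V a = ℓ, where row i of V is v_i (expressed in the standard basis). Since V is invertible (lower-triangular with 1s on the diagonal, up to permutation), solve by back-substitution:
  V =
[[1, 0, 0, 0],
 [1, -1, 0, 1],
 [-1, -1, 1, 0],
 [1, 1, 0, 0]]
  V a = (3, 0, -9, 7)
Solving gives a = (3, 4, -2, 1).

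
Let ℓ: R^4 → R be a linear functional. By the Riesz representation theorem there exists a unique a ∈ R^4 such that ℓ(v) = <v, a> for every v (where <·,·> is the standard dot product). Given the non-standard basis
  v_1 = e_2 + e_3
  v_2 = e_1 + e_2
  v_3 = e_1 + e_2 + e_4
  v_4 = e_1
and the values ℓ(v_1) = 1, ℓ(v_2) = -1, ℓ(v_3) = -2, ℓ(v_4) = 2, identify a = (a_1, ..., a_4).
a = (2, -3, 4, -1)

Write a = (a_1, ..., a_4) in the standard basis. For each basis vector v_i, ℓ(v_i) = <v_i, a> is a linear equation in the a_j's. Collect the n equations into a matrix system V a = ℓ, where row i of V is v_i (expressed in the standard basis). Since V is invertible (lower-triangular with 1s on the diagonal, up to permutation), solve by back-substitution:
  V =
[[0, 1, 1, 0],
 [1, 1, 0, 0],
 [1, 1, 0, 1],
 [1, 0, 0, 0]]
  V a = (1, -1, -2, 2)
Solving gives a = (2, -3, 4, -1).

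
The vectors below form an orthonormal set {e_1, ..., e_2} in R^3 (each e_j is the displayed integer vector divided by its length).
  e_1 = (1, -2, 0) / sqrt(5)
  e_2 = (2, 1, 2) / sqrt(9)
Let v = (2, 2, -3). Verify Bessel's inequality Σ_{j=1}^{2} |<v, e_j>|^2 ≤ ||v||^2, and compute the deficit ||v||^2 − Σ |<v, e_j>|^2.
Σ |<v, e_j>|^2 = 4/5; ||v||^2 = 17; deficit = 81/5

Write each e_j = u_j / sqrt(<u_j, u_j>) where u_j is the displayed integer vector. Then <v, e_j> = <v, u_j> / sqrt(<u_j, u_j>), so |<v, e_j>|^2 = <v, u_j>^2 / <u_j, u_j>.
Coefficients: <v, e_1> = -2/sqrt(5), <v, e_2> = 0/sqrt(9).
Square and sum: Σ |<v, e_j>|^2 = 4/5.
Compute ||v||^2 = v·v = 17.
Deficit = 17 − 4/5 = 81/5 ≥ 0, confirming Bessel's inequality. (The deficit equals ||v − Σ <v,e_j> e_j||^2, the squared distance from v to span{e_j}.)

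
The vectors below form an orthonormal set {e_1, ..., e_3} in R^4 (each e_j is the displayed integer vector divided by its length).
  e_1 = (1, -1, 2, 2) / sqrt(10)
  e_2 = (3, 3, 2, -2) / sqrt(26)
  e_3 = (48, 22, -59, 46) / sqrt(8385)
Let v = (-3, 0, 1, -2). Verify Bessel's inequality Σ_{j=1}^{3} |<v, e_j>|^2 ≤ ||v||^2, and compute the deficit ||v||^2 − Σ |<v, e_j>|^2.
Σ |<v, e_j>|^2 = 1706/129; ||v||^2 = 14; deficit = 100/129

Write each e_j = u_j / sqrt(<u_j, u_j>) where u_j is the displayed integer vector. Then <v, e_j> = <v, u_j> / sqrt(<u_j, u_j>), so |<v, e_j>|^2 = <v, u_j>^2 / <u_j, u_j>.
Coefficients: <v, e_1> = -5/sqrt(10), <v, e_2> = -3/sqrt(26), <v, e_3> = -295/sqrt(8385).
Square and sum: Σ |<v, e_j>|^2 = 1706/129.
Compute ||v||^2 = v·v = 14.
Deficit = 14 − 1706/129 = 100/129 ≥ 0, confirming Bessel's inequality. (The deficit equals ||v − Σ <v,e_j> e_j||^2, the squared distance from v to span{e_j}.)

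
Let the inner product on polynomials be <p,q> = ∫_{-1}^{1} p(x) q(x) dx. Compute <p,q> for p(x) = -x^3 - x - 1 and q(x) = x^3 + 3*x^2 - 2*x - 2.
<p,q> = 362/105

Expand the product: p(x)·q(x) = -x^6 - 3*x^5 + x^4 - 2*x^3 - x^2 + 4*x + 2.
∫_{-1}^{1} of each monomial x^k gives [2/(k+1) if k even, 0 if k odd]. Integrating term-by-term (or equivalently evaluating the antiderivative F(x) = -x^7/7 - x^6/2 + x^5/5 - x^4/2 - x^3/3 + 2*x^2 + 2*x at the endpoints):
  F(1) − F(−1) = 286/105 − (-76/105) = 362/105.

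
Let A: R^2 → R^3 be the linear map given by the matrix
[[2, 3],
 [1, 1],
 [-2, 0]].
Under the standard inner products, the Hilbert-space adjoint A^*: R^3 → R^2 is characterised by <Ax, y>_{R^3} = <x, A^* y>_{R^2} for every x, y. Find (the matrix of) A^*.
A^* = A^T =
[[2, 1, -2],
 [3, 1, 0]]

For real matrices with standard dot products, the defining identity <Ax, y> = <x, A^* y> gives (Ax)^T y = x^T (A^*) y, i.e. x^T A^T y = x^T (A^*) y. Since this holds for all x, y, we must have A^* = A^T. Therefore
A^* =
[[2, 1, -2],
 [3, 1, 0]].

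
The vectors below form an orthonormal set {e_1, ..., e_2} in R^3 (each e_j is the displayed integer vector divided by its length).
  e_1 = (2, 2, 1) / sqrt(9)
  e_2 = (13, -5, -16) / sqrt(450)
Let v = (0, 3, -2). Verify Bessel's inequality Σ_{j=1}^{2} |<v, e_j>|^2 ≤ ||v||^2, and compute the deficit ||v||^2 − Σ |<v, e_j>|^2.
Σ |<v, e_j>|^2 = 121/50; ||v||^2 = 13; deficit = 529/50

Write each e_j = u_j / sqrt(<u_j, u_j>) where u_j is the displayed integer vector. Then <v, e_j> = <v, u_j> / sqrt(<u_j, u_j>), so |<v, e_j>|^2 = <v, u_j>^2 / <u_j, u_j>.
Coefficients: <v, e_1> = 4/sqrt(9), <v, e_2> = 17/sqrt(450).
Square and sum: Σ |<v, e_j>|^2 = 121/50.
Compute ||v||^2 = v·v = 13.
Deficit = 13 − 121/50 = 529/50 ≥ 0, confirming Bessel's inequality. (The deficit equals ||v − Σ <v,e_j> e_j||^2, the squared distance from v to span{e_j}.)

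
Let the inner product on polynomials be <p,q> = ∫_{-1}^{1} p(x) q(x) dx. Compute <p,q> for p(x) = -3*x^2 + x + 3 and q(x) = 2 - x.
<p,q> = 22/3

Expand the product: p(x)·q(x) = 3*x^3 - 7*x^2 - x + 6.
∫_{-1}^{1} of each monomial x^k gives [2/(k+1) if k even, 0 if k odd]. Integrating term-by-term (or equivalently evaluating the antiderivative F(x) = 3*x^4/4 - 7*x^3/3 - x^2/2 + 6*x at the endpoints):
  F(1) − F(−1) = 47/12 − (-41/12) = 22/3.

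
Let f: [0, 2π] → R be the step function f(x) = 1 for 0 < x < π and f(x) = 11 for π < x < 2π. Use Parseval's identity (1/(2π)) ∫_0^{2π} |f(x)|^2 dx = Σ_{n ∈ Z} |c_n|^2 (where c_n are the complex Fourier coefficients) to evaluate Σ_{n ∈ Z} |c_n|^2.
Σ |c_n|^2 = 61

Parseval equates the L^2 energy of f (normalised by 1/(2π)) with the ℓ^2 sum of its Fourier coefficients: (1/(2π)) ∫_0^{2π} |f|^2 = Σ |c_n|^2.
Compute the left side: (1/(2π)) [∫_0^π 1^2 dx + ∫_π^{2π} 11^2 dx] = (1/(2π)) · (1π + 121π) = (1 + 121)/2 = 61.
So Σ_{n ∈ Z} |c_n|^2 = 61.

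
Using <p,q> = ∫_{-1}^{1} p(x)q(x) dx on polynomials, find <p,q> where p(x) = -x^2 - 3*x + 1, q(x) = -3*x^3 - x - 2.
<p,q> = 44/15

Expand the product: p(x)·q(x) = 3*x^5 + 9*x^4 - 2*x^3 + 5*x^2 + 5*x - 2.
∫_{-1}^{1} of each monomial x^k gives [2/(k+1) if k even, 0 if k odd]. Integrating term-by-term (or equivalently evaluating the antiderivative F(x) = x^6/2 + 9*x^5/5 - x^4/2 + 5*x^3/3 + 5*x^2/2 - 2*x at the endpoints):
  F(1) − F(−1) = 119/30 − (31/30) = 44/15.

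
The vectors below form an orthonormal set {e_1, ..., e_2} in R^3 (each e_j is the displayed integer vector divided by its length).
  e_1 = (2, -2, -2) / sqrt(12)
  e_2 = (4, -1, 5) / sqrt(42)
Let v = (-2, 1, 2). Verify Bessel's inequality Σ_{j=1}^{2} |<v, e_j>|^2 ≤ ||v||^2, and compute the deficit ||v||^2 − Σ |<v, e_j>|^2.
Σ |<v, e_j>|^2 = 117/14; ||v||^2 = 9; deficit = 9/14

Write each e_j = u_j / sqrt(<u_j, u_j>) where u_j is the displayed integer vector. Then <v, e_j> = <v, u_j> / sqrt(<u_j, u_j>), so |<v, e_j>|^2 = <v, u_j>^2 / <u_j, u_j>.
Coefficients: <v, e_1> = -10/sqrt(12), <v, e_2> = 1/sqrt(42).
Square and sum: Σ |<v, e_j>|^2 = 117/14.
Compute ||v||^2 = v·v = 9.
Deficit = 9 − 117/14 = 9/14 ≥ 0, confirming Bessel's inequality. (The deficit equals ||v − Σ <v,e_j> e_j||^2, the squared distance from v to span{e_j}.)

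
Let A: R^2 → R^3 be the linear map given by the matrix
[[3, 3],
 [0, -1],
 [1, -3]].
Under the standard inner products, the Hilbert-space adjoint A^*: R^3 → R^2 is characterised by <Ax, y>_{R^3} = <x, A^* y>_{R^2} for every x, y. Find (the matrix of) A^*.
A^* = A^T =
[[3, 0, 1],
 [3, -1, -3]]

For real matrices with standard dot products, the defining identity <Ax, y> = <x, A^* y> gives (Ax)^T y = x^T (A^*) y, i.e. x^T A^T y = x^T (A^*) y. Since this holds for all x, y, we must have A^* = A^T. Therefore
A^* =
[[3, 0, 1],
 [3, -1, -3]].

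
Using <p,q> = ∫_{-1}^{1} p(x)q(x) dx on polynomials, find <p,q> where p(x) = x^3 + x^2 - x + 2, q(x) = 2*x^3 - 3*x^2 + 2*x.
<p,q> = -626/105

Expand the product: p(x)·q(x) = 2*x^6 - x^5 - 3*x^4 + 9*x^3 - 8*x^2 + 4*x.
∫_{-1}^{1} of each monomial x^k gives [2/(k+1) if k even, 0 if k odd]. Integrating term-by-term (or equivalently evaluating the antiderivative F(x) = 2*x^7/7 - x^6/6 - 3*x^5/5 + 9*x^4/4 - 8*x^3/3 + 2*x^2 at the endpoints):
  F(1) − F(−1) = 463/420 − (989/140) = -626/105.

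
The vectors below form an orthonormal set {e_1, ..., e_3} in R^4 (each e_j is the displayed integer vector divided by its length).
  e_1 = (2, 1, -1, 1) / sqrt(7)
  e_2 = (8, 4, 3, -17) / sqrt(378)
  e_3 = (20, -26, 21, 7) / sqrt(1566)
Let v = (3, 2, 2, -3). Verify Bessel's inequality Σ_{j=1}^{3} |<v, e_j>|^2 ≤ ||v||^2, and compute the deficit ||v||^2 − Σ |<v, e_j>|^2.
Σ |<v, e_j>|^2 = 205/9; ||v||^2 = 26; deficit = 29/9

Write each e_j = u_j / sqrt(<u_j, u_j>) where u_j is the displayed integer vector. Then <v, e_j> = <v, u_j> / sqrt(<u_j, u_j>), so |<v, e_j>|^2 = <v, u_j>^2 / <u_j, u_j>.
Coefficients: <v, e_1> = 3/sqrt(7), <v, e_2> = 89/sqrt(378), <v, e_3> = 29/sqrt(1566).
Square and sum: Σ |<v, e_j>|^2 = 205/9.
Compute ||v||^2 = v·v = 26.
Deficit = 26 − 205/9 = 29/9 ≥ 0, confirming Bessel's inequality. (The deficit equals ||v − Σ <v,e_j> e_j||^2, the squared distance from v to span{e_j}.)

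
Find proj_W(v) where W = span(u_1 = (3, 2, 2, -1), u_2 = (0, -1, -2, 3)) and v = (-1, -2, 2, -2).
proj_W(v) = (-86/57, -1/9, 134/171, -373/171)

Set up U = [u_1 | ... | u_2] ∈ R^(4×2). The projector onto W = col(U) is P = U (U^T U)^(-1) U^T.
Compute U^T U =
  [18, -9]
  [-9, 14],
and U^T v = (-1, -8).
Solve U^T U · c = U^T v for the coefficients: c = (-86/171, -17/19). The projection is proj_W(v) = U c.
Check: (v - proj_W(v)) · u_1 = 0  (should be 0).
Check: (v - proj_W(v)) · u_2 = 0  (should be 0).
Result: proj_W(v) = (-86/57, -1/9, 134/171, -373/171).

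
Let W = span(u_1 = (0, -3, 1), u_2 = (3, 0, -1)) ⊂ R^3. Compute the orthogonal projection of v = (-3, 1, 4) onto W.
proj_W(v) = (-43/11, 1/11, 14/11)

Set up U = [u_1 | ... | u_2] ∈ R^(3×2). The projector onto W = col(U) is P = U (U^T U)^(-1) U^T.
Compute U^T U =
  [10, -1]
  [-1, 10],
and U^T v = (1, -13).
Solve U^T U · c = U^T v for the coefficients: c = (-1/33, -43/33). The projection is proj_W(v) = U c.
Check: (v - proj_W(v)) · u_1 = 0  (should be 0).
Check: (v - proj_W(v)) · u_2 = 0  (should be 0).
Result: proj_W(v) = (-43/11, 1/11, 14/11).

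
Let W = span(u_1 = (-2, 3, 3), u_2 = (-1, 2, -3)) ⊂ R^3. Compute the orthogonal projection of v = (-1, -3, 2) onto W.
proj_W(v) = (293/307, -561/307, 654/307)

Set up U = [u_1 | ... | u_2] ∈ R^(3×2). The projector onto W = col(U) is P = U (U^T U)^(-1) U^T.
Compute U^T U =
  [22, -1]
  [-1, 14],
and U^T v = (-1, -11).
Solve U^T U · c = U^T v for the coefficients: c = (-25/307, -243/307). The projection is proj_W(v) = U c.
Check: (v - proj_W(v)) · u_1 = 0  (should be 0).
Check: (v - proj_W(v)) · u_2 = 0  (should be 0).
Result: proj_W(v) = (293/307, -561/307, 654/307).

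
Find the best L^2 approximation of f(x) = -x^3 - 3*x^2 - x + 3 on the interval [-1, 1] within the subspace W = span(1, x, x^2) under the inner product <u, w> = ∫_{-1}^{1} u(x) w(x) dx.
g(x) = -3*x^2 - 8*x/5 + 3

The best approximation g ∈ W is the orthogonal projection of f onto W. Writing g = a_0 + a_1 x + a_2 x^2, the coefficients solve the normal equations G · a = b where
  G_{ij} = <φ_i, φ_j> and b_i = <f, φ_i>, with φ_0 = 1, φ_1 = x, φ_2 = x^2.
G =
  [2, 0, 2/3]
  [0, 2/3, 0]
  [2/3, 0, 2/5],
b = (4, -16/15, 4/5).
Solving gives a_0 = 3, a_1 = -8/5, a_2 = -3, so
  g(x) = -3*x^2 - 8*x/5 + 3.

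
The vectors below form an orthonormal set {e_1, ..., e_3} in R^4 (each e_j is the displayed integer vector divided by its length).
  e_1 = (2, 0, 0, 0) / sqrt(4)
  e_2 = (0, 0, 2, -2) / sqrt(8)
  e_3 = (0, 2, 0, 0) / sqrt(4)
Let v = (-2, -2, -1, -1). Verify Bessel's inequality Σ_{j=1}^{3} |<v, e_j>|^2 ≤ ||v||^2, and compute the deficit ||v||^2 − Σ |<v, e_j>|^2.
Σ |<v, e_j>|^2 = 8; ||v||^2 = 10; deficit = 2

Write each e_j = u_j / sqrt(<u_j, u_j>) where u_j is the displayed integer vector. Then <v, e_j> = <v, u_j> / sqrt(<u_j, u_j>), so |<v, e_j>|^2 = <v, u_j>^2 / <u_j, u_j>.
Coefficients: <v, e_1> = -4/sqrt(4), <v, e_2> = 0/sqrt(8), <v, e_3> = -4/sqrt(4).
Square and sum: Σ |<v, e_j>|^2 = 8.
Compute ||v||^2 = v·v = 10.
Deficit = 10 − 8 = 2 ≥ 0, confirming Bessel's inequality. (The deficit equals ||v − Σ <v,e_j> e_j||^2, the squared distance from v to span{e_j}.)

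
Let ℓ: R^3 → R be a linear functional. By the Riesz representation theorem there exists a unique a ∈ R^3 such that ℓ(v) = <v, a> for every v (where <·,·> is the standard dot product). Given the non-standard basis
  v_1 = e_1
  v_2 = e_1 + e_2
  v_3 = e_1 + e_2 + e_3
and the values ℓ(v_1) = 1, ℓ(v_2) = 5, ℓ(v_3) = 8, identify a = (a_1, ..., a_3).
a = (1, 4, 3)

Write a = (a_1, ..., a_3) in the standard basis. For each basis vector v_i, ℓ(v_i) = <v_i, a> is a linear equation in the a_j's. Collect the n equations into a matrix system V a = ℓ, where row i of V is v_i (expressed in the standard basis). Since V is invertible (lower-triangular with 1s on the diagonal, up to permutation), solve by back-substitution:
  V =
[[1, 0, 0],
 [1, 1, 0],
 [1, 1, 1]]
  V a = (1, 5, 8)
Solving gives a = (1, 4, 3).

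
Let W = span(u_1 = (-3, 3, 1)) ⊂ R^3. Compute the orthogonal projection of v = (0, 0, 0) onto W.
proj_W(v) = (0, 0, 0)

Set up U = [u_1 | ... | u_1] ∈ R^(3×1). The projector onto W = col(U) is P = U (U^T U)^(-1) U^T.
Compute U^T U =
  [19],
and U^T v = (0).
Solve U^T U · c = U^T v for the coefficients: c = (0). The projection is proj_W(v) = U c.
Check: (v - proj_W(v)) · u_1 = 0  (should be 0).
Result: proj_W(v) = (0, 0, 0).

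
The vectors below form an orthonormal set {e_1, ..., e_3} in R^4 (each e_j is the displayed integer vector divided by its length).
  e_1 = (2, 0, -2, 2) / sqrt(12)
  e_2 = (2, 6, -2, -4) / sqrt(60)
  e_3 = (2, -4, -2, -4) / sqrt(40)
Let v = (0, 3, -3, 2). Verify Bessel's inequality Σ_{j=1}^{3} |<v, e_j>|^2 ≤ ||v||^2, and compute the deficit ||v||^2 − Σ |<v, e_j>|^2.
Σ |<v, e_j>|^2 = 35/2; ||v||^2 = 22; deficit = 9/2

Write each e_j = u_j / sqrt(<u_j, u_j>) where u_j is the displayed integer vector. Then <v, e_j> = <v, u_j> / sqrt(<u_j, u_j>), so |<v, e_j>|^2 = <v, u_j>^2 / <u_j, u_j>.
Coefficients: <v, e_1> = 10/sqrt(12), <v, e_2> = 16/sqrt(60), <v, e_3> = -14/sqrt(40).
Square and sum: Σ |<v, e_j>|^2 = 35/2.
Compute ||v||^2 = v·v = 22.
Deficit = 22 − 35/2 = 9/2 ≥ 0, confirming Bessel's inequality. (The deficit equals ||v − Σ <v,e_j> e_j||^2, the squared distance from v to span{e_j}.)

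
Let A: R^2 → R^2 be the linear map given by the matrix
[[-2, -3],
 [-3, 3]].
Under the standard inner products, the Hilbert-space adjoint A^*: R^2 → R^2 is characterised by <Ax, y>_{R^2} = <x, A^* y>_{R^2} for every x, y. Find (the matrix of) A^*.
A^* = A^T =
[[-2, -3],
 [-3, 3]]

For real matrices with standard dot products, the defining identity <Ax, y> = <x, A^* y> gives (Ax)^T y = x^T (A^*) y, i.e. x^T A^T y = x^T (A^*) y. Since this holds for all x, y, we must have A^* = A^T. Therefore
A^* =
[[-2, -3],
 [-3, 3]].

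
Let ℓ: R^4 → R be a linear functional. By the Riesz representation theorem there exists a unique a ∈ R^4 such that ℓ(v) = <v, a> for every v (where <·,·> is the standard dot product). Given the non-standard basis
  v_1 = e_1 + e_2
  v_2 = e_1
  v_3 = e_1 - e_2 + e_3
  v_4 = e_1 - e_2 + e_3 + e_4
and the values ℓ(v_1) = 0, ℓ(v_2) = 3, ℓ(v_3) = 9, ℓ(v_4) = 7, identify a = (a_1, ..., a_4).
a = (3, -3, 3, -2)

Write a = (a_1, ..., a_4) in the standard basis. For each basis vector v_i, ℓ(v_i) = <v_i, a> is a linear equation in the a_j's. Collect the n equations into a matrix system V a = ℓ, where row i of V is v_i (expressed in the standard basis). Since V is invertible (lower-triangular with 1s on the diagonal, up to permutation), solve by back-substitution:
  V =
[[1, 1, 0, 0],
 [1, 0, 0, 0],
 [1, -1, 1, 0],
 [1, -1, 1, 1]]
  V a = (0, 3, 9, 7)
Solving gives a = (3, -3, 3, -2).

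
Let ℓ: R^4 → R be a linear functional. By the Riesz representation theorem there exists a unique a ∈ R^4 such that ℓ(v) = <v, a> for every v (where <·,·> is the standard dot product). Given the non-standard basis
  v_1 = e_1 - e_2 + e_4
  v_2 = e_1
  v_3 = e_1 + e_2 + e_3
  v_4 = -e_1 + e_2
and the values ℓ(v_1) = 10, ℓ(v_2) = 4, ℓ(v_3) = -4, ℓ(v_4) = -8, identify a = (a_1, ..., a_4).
a = (4, -4, -4, 2)

Write a = (a_1, ..., a_4) in the standard basis. For each basis vector v_i, ℓ(v_i) = <v_i, a> is a linear equation in the a_j's. Collect the n equations into a matrix system V a = ℓ, where row i of V is v_i (expressed in the standard basis). Since V is invertible (lower-triangular with 1s on the diagonal, up to permutation), solve by back-substitution:
  V =
[[1, -1, 0, 1],
 [1, 0, 0, 0],
 [1, 1, 1, 0],
 [-1, 1, 0, 0]]
  V a = (10, 4, -4, -8)
Solving gives a = (4, -4, -4, 2).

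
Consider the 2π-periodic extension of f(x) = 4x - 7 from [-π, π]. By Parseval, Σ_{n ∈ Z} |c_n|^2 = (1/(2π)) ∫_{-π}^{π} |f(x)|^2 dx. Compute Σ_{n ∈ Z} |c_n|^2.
Σ |c_n|^2 = 16π^2/3 + 49

Expand and integrate term by term over [-π, π]:
  ∫ (4x)^2 dx = 16·(2π^3/3); ∫ 2·4·(-7)·x dx = 0 (odd integrand); ∫ (-7)^2 dx = 49·2π.
So (1/(2π)) ∫_{-π}^{π} (4x - 7)^2 dx = 16π^2/3 + 49 = 16π^2/3 + 49.
Parseval ⇒ Σ |c_n|^2 = 16π^2/3 + 49.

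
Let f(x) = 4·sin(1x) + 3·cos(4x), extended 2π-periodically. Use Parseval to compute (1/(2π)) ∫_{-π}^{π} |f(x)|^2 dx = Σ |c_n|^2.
Σ |c_n|^2 = 25/2

Expand |f|^2 and use orthogonality of {sin(nx), cos(mx)} on [-π, π]:
  ∫_{-π}^{π} sin(nx)^2 dx = π, ∫ cos(mx)^2 dx = π, and cross terms integrate to 0.
So ∫_{-π}^{π} f(x)^2 dx = 4^2 · π + 3^2 · π = (16 + 9)π.
Divide by 2π: (16 + 9)/2 = 25/2.
By Parseval, this equals Σ |c_n|^2.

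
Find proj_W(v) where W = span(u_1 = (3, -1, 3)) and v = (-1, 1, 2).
proj_W(v) = (6/19, -2/19, 6/19)

Set up U = [u_1 | ... | u_1] ∈ R^(3×1). The projector onto W = col(U) is P = U (U^T U)^(-1) U^T.
Compute U^T U =
  [19],
and U^T v = (2).
Solve U^T U · c = U^T v for the coefficients: c = (2/19). The projection is proj_W(v) = U c.
Check: (v - proj_W(v)) · u_1 = 0  (should be 0).
Result: proj_W(v) = (6/19, -2/19, 6/19).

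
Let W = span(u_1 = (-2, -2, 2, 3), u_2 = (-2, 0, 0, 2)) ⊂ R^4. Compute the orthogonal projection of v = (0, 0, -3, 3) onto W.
proj_W(v) = (-30/17, 18/17, -18/17, 21/17)

Set up U = [u_1 | ... | u_2] ∈ R^(4×2). The projector onto W = col(U) is P = U (U^T U)^(-1) U^T.
Compute U^T U =
  [21, 10]
  [10, 8],
and U^T v = (3, 6).
Solve U^T U · c = U^T v for the coefficients: c = (-9/17, 24/17). The projection is proj_W(v) = U c.
Check: (v - proj_W(v)) · u_1 = 0  (should be 0).
Check: (v - proj_W(v)) · u_2 = 0  (should be 0).
Result: proj_W(v) = (-30/17, 18/17, -18/17, 21/17).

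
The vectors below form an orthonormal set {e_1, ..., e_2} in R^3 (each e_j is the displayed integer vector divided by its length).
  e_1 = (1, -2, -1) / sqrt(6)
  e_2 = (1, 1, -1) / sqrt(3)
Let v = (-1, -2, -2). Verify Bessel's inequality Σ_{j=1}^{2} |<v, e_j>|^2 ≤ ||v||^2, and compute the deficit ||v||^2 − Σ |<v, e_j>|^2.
Σ |<v, e_j>|^2 = 9/2; ||v||^2 = 9; deficit = 9/2

Write each e_j = u_j / sqrt(<u_j, u_j>) where u_j is the displayed integer vector. Then <v, e_j> = <v, u_j> / sqrt(<u_j, u_j>), so |<v, e_j>|^2 = <v, u_j>^2 / <u_j, u_j>.
Coefficients: <v, e_1> = 5/sqrt(6), <v, e_2> = -1/sqrt(3).
Square and sum: Σ |<v, e_j>|^2 = 9/2.
Compute ||v||^2 = v·v = 9.
Deficit = 9 − 9/2 = 9/2 ≥ 0, confirming Bessel's inequality. (The deficit equals ||v − Σ <v,e_j> e_j||^2, the squared distance from v to span{e_j}.)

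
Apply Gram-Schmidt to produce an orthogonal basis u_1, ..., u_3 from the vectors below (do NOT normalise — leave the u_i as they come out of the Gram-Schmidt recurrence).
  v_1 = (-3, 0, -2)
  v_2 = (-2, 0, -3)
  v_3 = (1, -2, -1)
Orthogonal basis:
  u_1 = (-3, 0, -2)
  u_2 = (10/13, 0, -15/13)
  u_3 = (0, -2, 0)

Apply the Gram-Schmidt recurrence
  u_1 = v_1
  u_i = v_i − Σ_{j<i} ((v_i · u_j) / (u_j · u_j)) · u_j.

Step by step this gives:
  u_1 = (-3, 0, -2)
  u_2 = (10/13, 0, -15/13)
  u_3 = (0, -2, 0)

Orthogonality check:
  u_2 · u_1 = 0 (should be 0)
  u_3 · u_1 = 0 (should be 0)
  u_3 · u_2 = 0 (should be 0)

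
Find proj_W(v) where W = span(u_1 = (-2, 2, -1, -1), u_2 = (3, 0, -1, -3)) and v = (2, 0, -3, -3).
proj_W(v) = (202/93, 74/93, -43/31, -313/93)

Set up U = [u_1 | ... | u_2] ∈ R^(4×2). The projector onto W = col(U) is P = U (U^T U)^(-1) U^T.
Compute U^T U =
  [10, -2]
  [-2, 19],
and U^T v = (2, 18).
Solve U^T U · c = U^T v for the coefficients: c = (37/93, 92/93). The projection is proj_W(v) = U c.
Check: (v - proj_W(v)) · u_1 = 0  (should be 0).
Check: (v - proj_W(v)) · u_2 = 0  (should be 0).
Result: proj_W(v) = (202/93, 74/93, -43/31, -313/93).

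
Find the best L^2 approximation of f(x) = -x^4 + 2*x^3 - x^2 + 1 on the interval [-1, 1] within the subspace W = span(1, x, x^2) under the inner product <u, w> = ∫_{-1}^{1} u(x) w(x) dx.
g(x) = -13*x^2/7 + 6*x/5 + 38/35

The best approximation g ∈ W is the orthogonal projection of f onto W. Writing g = a_0 + a_1 x + a_2 x^2, the coefficients solve the normal equations G · a = b where
  G_{ij} = <φ_i, φ_j> and b_i = <f, φ_i>, with φ_0 = 1, φ_1 = x, φ_2 = x^2.
G =
  [2, 0, 2/3]
  [0, 2/3, 0]
  [2/3, 0, 2/5],
b = (14/15, 4/5, -2/105).
Solving gives a_0 = 38/35, a_1 = 6/5, a_2 = -13/7, so
  g(x) = -13*x^2/7 + 6*x/5 + 38/35.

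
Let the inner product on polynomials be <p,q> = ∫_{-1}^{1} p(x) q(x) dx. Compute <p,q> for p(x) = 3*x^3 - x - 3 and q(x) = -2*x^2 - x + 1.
<p,q> = -38/15

Expand the product: p(x)·q(x) = -6*x^5 - 3*x^4 + 5*x^3 + 7*x^2 + 2*x - 3.
∫_{-1}^{1} of each monomial x^k gives [2/(k+1) if k even, 0 if k odd]. Integrating term-by-term (or equivalently evaluating the antiderivative F(x) = -x^6 - 3*x^5/5 + 5*x^4/4 + 7*x^3/3 + x^2 - 3*x at the endpoints):
  F(1) − F(−1) = -1/60 − (151/60) = -38/15.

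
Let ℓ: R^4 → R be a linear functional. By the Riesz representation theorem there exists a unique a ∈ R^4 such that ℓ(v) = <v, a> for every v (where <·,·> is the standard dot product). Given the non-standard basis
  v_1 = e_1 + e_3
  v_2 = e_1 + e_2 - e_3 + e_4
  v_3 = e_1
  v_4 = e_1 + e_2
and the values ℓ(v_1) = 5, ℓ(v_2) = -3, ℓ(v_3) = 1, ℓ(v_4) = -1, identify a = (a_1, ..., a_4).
a = (1, -2, 4, 2)

Write a = (a_1, ..., a_4) in the standard basis. For each basis vector v_i, ℓ(v_i) = <v_i, a> is a linear equation in the a_j's. Collect the n equations into a matrix system V a = ℓ, where row i of V is v_i (expressed in the standard basis). Since V is invertible (lower-triangular with 1s on the diagonal, up to permutation), solve by back-substitution:
  V =
[[1, 0, 1, 0],
 [1, 1, -1, 1],
 [1, 0, 0, 0],
 [1, 1, 0, 0]]
  V a = (5, -3, 1, -1)
Solving gives a = (1, -2, 4, 2).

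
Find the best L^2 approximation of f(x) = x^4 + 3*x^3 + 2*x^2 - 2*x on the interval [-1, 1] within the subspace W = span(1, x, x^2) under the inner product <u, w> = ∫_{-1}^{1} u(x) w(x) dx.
g(x) = 20*x^2/7 - x/5 - 3/35

The best approximation g ∈ W is the orthogonal projection of f onto W. Writing g = a_0 + a_1 x + a_2 x^2, the coefficients solve the normal equations G · a = b where
  G_{ij} = <φ_i, φ_j> and b_i = <f, φ_i>, with φ_0 = 1, φ_1 = x, φ_2 = x^2.
G =
  [2, 0, 2/3]
  [0, 2/3, 0]
  [2/3, 0, 2/5],
b = (26/15, -2/15, 38/35).
Solving gives a_0 = -3/35, a_1 = -1/5, a_2 = 20/7, so
  g(x) = 20*x^2/7 - x/5 - 3/35.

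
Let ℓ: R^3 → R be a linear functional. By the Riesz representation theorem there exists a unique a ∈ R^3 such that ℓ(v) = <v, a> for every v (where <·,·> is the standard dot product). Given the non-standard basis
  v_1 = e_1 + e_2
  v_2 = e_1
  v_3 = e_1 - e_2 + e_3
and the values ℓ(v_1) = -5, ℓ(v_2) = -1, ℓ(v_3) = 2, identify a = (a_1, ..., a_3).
a = (-1, -4, -1)

Write a = (a_1, ..., a_3) in the standard basis. For each basis vector v_i, ℓ(v_i) = <v_i, a> is a linear equation in the a_j's. Collect the n equations into a matrix system V a = ℓ, where row i of V is v_i (expressed in the standard basis). Since V is invertible (lower-triangular with 1s on the diagonal, up to permutation), solve by back-substitution:
  V =
[[1, 1, 0],
 [1, 0, 0],
 [1, -1, 1]]
  V a = (-5, -1, 2)
Solving gives a = (-1, -4, -1).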